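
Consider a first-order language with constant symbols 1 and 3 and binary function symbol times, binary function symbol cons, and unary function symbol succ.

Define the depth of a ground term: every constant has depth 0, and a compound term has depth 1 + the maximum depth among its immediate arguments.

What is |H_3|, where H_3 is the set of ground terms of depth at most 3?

182712

Write N_k for the number of ground terms of depth ≤ k. A term of depth ≤ k is either a constant or a function symbol applied to arguments of depth ≤ k−1, so N_k = 2 + N_{k-1}^2 + N_{k-1}^2 + N_{k-1}.
N_0 = 2
N_1 = 2 + 2^2 + 2^2 + 2 = 12
N_2 = 2 + 12^2 + 12^2 + 12 = 302
N_3 = 2 + 302^2 + 302^2 + 302 = 182712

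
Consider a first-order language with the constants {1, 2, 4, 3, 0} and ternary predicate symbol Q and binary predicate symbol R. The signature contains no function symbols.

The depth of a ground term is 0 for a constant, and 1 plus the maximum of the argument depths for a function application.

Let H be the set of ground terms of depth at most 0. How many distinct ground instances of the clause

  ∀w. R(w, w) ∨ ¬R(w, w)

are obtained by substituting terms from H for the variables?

5

Ground terms of depth ≤ 0:
  With no function symbols every ground term is a constant, so there are exactly 5 ground terms at every depth bound.
  N_0 = 5
  Explicitly: 1, 2, 4, 3, 0.
So there are 5 ground terms available for substitution.
The clause has 1 distinct variable (w), which appears in the body. In the free term algebra distinct substitutions yield syntactically distinct ground instances.
Number of ground instances = 5.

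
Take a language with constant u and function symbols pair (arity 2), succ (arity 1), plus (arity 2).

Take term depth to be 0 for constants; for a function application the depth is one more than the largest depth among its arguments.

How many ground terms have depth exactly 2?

Let N_k count ground terms of depth at most k. Each non-constant term of depth ≤ k is some function symbol applied to depth-≤(k−1) arguments, giving N_k = 1 + N_{k-1}^2 + N_{k-1} + N_{k-1}^2.
N_0 = 1
N_1 = 1 + 1^2 + 1 + 1^2 = 4
N_2 = 1 + 4^2 + 4 + 4^2 = 37
Terms of depth exactly 2: N_2 − N_1 = 37 − 4 = 33.

33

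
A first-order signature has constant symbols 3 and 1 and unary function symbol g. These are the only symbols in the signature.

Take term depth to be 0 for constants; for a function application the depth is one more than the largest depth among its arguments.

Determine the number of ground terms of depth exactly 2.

Write N_k for the number of ground terms of depth ≤ k. A term of depth ≤ k is either a constant or a function symbol applied to arguments of depth ≤ k−1, so N_k = 2 + N_{k-1}.
N_0 = 2
N_1 = 2 + 2 = 4
N_2 = 2 + 4 = 6
Terms of depth exactly 2: N_2 − N_1 = 6 − 4 = 2.

2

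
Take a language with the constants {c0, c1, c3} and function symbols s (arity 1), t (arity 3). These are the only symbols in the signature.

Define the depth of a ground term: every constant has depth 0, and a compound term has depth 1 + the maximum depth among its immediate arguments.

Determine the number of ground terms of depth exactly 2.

If N_k denotes the number of depth-≤k ground terms, the 3 constants give N_0 = 3, and each function symbol of arity r contributes N_{k-1}^r new terms at level k: N_k = 3 + N_{k-1} + N_{k-1}^3.
N_0 = 3
N_1 = 3 + 3 + 3^3 = 33
N_2 = 3 + 33 + 33^3 = 35973
Terms of depth exactly 2: N_2 − N_1 = 35973 − 33 = 35940.

35940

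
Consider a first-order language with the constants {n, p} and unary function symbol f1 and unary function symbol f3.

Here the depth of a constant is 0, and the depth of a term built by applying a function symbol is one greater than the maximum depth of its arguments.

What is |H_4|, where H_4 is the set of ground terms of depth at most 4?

62

If N_k denotes the number of depth-≤k ground terms, the 2 constants give N_0 = 2, and each function symbol of arity r contributes N_{k-1}^r new terms at level k: N_k = 2 + N_{k-1} + N_{k-1}.
N_0 = 2
N_1 = 2 + 2 + 2 = 6
N_2 = 2 + 6 + 6 = 14
N_3 = 2 + 14 + 14 = 30
N_4 = 2 + 30 + 30 = 62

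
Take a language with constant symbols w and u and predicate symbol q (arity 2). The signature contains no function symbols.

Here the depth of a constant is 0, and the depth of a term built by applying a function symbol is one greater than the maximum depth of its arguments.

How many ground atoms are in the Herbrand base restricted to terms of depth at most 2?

First count ground terms of depth ≤ 2.
With no function symbols every ground term is a constant, so there are exactly 2 ground terms at every depth bound.
N_0 = 2
N_1 = 2
N_2 = 2
Explicitly: w, u.
So |H| = 2.
A ground atom is a predicate applied to a tuple of terms from H, so the count is the sum over predicates of |H|^arity:
  q: 2^2 = 4
Total ground atoms: 4.

4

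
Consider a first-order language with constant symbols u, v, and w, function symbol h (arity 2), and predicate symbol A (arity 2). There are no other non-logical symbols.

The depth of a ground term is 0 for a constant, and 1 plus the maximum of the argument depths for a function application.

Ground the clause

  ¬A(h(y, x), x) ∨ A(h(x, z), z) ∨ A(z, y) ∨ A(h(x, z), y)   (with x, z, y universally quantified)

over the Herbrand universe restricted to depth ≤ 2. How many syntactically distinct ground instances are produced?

Ground terms of depth ≤ 2:
  Count level by level. With function symbols h/2, the terms of depth ≤ k are the 3 constants together with each function applied to depth-≤(k−1) tuples, so N_k = 3 + N_{k-1}^2.
  N_0 = 3
  N_1 = 3 + 3^2 = 12
  N_2 = 3 + 12^2 = 147
So there are 147 ground terms available for substitution.
Each of x, z, y ranges independently over the available ground terms, and distinct assignments produce distinct instances.
Number of ground instances = 147^3 = 3176523.

3176523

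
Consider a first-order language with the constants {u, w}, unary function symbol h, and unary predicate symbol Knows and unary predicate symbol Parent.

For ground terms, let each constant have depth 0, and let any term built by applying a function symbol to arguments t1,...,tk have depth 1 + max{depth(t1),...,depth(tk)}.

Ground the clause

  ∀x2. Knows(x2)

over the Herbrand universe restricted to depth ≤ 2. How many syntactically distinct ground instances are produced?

6

Ground terms of depth ≤ 2:
  Write N_k for the number of ground terms of depth ≤ k. A term of depth ≤ k is either a constant or a function symbol applied to arguments of depth ≤ k−1, so N_k = 2 + N_{k-1}.
  N_0 = 2
  N_1 = 2 + 2 = 4
  N_2 = 2 + 4 = 6
So there are 6 ground terms available for substitution.
The variable x2 ranges independently over the available ground terms, and distinct assignments produce distinct instances.
Number of ground instances = 6.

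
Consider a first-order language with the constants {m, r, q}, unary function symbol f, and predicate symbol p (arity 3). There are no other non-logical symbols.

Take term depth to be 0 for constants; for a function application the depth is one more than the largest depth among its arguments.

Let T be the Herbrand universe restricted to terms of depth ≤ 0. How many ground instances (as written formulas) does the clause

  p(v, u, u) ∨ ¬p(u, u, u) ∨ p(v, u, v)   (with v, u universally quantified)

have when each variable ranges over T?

9

Ground terms of depth ≤ 0:
  Let N_k count ground terms of depth at most k. Each non-constant term of depth ≤ k is some function symbol applied to depth-≤(k−1) arguments, giving N_k = 3 + N_{k-1}.
  N_0 = 3
  Explicitly: m, r, q.
So there are 3 ground terms available for substitution.
There are 2 variables to instantiate (v, u), each occurring in at least one literal, so different choices give different ground instances.
Number of ground instances = 3^2 = 9.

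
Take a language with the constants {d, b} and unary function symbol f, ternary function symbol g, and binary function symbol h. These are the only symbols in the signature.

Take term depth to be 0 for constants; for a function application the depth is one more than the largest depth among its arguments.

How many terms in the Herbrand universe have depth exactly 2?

4354

Count level by level. With function symbols f/1, g/3, h/2, the terms of depth ≤ k are the 2 constants together with each function applied to depth-≤(k−1) tuples, so N_k = 2 + N_{k-1} + N_{k-1}^3 + N_{k-1}^2.
N_0 = 2
N_1 = 2 + 2 + 2^3 + 2^2 = 16
N_2 = 2 + 16 + 16^3 + 16^2 = 4370
Terms of depth exactly 2: N_2 − N_1 = 4370 − 16 = 4354.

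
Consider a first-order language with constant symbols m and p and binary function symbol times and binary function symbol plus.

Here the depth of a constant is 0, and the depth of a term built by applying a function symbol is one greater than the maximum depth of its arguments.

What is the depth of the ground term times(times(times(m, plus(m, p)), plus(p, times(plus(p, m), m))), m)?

depth(plus(m, p)) = 1 + max(0, 0) = 1
depth(times(m, plus(m, p))) = 1 + max(0, 1) = 2
depth(plus(p, m)) = 1 + max(0, 0) = 1
depth(times(plus(p, m), m)) = 1 + max(1, 0) = 2
depth(plus(p, times(plus(p, m), m))) = 1 + max(0, 2) = 3
depth(times(times(m, plus(m, p)), plus(p, times(plus(p, m), m)))) = 1 + max(2, 3) = 4
depth(times(times(times(m, plus(m, p)), plus(p, times(plus(p, m), m))), m)) = 1 + max(4, 0) = 5

5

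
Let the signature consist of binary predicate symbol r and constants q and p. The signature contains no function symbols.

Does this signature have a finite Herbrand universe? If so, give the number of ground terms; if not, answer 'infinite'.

2

There are no function symbols, so every ground term is one of the 2 constants.
The Herbrand universe is {q, p}, which is finite with 2 elements.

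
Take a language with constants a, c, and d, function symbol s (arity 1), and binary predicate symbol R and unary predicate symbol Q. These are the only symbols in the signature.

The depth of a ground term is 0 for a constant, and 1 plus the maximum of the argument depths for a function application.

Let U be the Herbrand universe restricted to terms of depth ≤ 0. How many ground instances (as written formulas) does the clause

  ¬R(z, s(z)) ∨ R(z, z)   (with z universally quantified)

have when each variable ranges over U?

Ground terms of depth ≤ 0:
  Let N_k = |{terms of depth ≤ k}|. Then N_0 = 3 and N_k = 3 + N_{k-1} for k ≥ 1 (one summand per function symbol, arity giving the exponent).
  N_0 = 3
  Explicitly: a, c, d.
So there are 3 ground terms available for substitution.
There is 1 variable to instantiate (z),  occurring in at least one literal, so different choices give different ground instances.
Number of ground instances = 3.

3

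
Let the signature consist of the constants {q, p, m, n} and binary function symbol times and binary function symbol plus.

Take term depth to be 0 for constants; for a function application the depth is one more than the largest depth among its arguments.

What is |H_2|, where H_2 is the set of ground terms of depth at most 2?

2596

Count level by level. With function symbols times/2, plus/2, the terms of depth ≤ k are the 4 constants together with each function applied to depth-≤(k−1) tuples, so N_k = 4 + N_{k-1}^2 + N_{k-1}^2.
N_0 = 4
N_1 = 4 + 4^2 + 4^2 = 36
N_2 = 4 + 36^2 + 36^2 = 2596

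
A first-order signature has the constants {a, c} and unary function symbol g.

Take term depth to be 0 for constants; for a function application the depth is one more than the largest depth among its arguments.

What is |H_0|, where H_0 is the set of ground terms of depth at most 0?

Write N_k for the number of ground terms of depth ≤ k. A term of depth ≤ k is either a constant or a function symbol applied to arguments of depth ≤ k−1, so N_k = 2 + N_{k-1}.
N_0 = 2
Explicitly: a, c.

2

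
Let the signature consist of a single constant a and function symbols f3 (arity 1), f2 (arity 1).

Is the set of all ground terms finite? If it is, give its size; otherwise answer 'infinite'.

The signature has at least one function symbol (f3, arity 1) and at least one constant (a).
Iterating f3 gives infinitely many distinct ground terms: a, f3(a), f3(f3(a)), ...
So the Herbrand universe is infinite.

infinite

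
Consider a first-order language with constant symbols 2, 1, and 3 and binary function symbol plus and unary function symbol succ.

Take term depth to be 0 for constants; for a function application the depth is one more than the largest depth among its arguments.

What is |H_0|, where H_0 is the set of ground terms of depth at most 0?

Let N_k = |{terms of depth ≤ k}|. Then N_0 = 3 and N_k = 3 + N_{k-1}^2 + N_{k-1} for k ≥ 1 (one summand per function symbol, arity giving the exponent).
N_0 = 3
Explicitly: 2, 1, 3.

3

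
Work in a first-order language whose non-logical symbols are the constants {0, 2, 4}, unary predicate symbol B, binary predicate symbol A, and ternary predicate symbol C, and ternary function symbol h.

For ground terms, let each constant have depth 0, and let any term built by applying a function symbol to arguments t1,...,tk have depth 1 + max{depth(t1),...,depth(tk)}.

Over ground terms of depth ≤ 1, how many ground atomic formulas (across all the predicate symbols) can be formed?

First count ground terms of depth ≤ 1.
If N_k denotes the number of depth-≤k ground terms, the 3 constants give N_0 = 3, and each function symbol of arity r contributes N_{k-1}^r new terms at level k: N_k = 3 + N_{k-1}^3.
N_0 = 3
N_1 = 3 + 3^3 = 30
So |H| = 30.
For each predicate symbol, the number of ground atoms is |H| raised to its arity; summing:
  B: 30;  A: 30^2 = 900;  C: 30^3 = 27000
Total ground atoms: 30 + 900 + 27000 = 27930.

27930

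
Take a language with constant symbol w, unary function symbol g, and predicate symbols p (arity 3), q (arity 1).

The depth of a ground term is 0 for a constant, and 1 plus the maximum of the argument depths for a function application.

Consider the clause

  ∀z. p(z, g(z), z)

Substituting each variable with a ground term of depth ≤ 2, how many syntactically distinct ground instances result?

Ground terms of depth ≤ 2:
  Count level by level. With function symbols g/1, the terms of depth ≤ k are the 1 constant together with each function applied to depth-≤(k−1) tuples, so N_k = 1 + N_{k-1}.
  N_0 = 1
  N_1 = 1 + 1 = 2
  N_2 = 1 + 2 = 3
So there are 3 ground terms available for substitution.
The variable z ranges independently over the available ground terms, and distinct assignments produce distinct instances.
Number of ground instances = 3.

3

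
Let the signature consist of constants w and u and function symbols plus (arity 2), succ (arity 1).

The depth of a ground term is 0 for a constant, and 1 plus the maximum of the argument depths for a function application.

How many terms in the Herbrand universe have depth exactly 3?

Write N_k for the number of ground terms of depth ≤ k. A term of depth ≤ k is either a constant or a function symbol applied to arguments of depth ≤ k−1, so N_k = 2 + N_{k-1}^2 + N_{k-1}.
N_0 = 2
N_1 = 2 + 2^2 + 2 = 8
N_2 = 2 + 8^2 + 8 = 74
N_3 = 2 + 74^2 + 74 = 5552
Terms of depth exactly 3: N_3 − N_2 = 5552 − 74 = 5478.

5478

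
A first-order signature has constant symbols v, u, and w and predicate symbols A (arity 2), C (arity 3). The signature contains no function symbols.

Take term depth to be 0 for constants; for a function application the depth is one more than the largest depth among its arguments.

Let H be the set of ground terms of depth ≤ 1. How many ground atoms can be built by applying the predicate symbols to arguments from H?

36

First count ground terms of depth ≤ 1.
With no function symbols every ground term is a constant, so there are exactly 3 ground terms at every depth bound.
N_0 = 3
N_1 = 3
So |H| = 3.
Each predicate of arity r yields |H|^r ground atoms (one per choice of an r-tuple from H):
  A: 3^2 = 9;  C: 3^3 = 27
Total ground atoms: 9 + 27 = 36.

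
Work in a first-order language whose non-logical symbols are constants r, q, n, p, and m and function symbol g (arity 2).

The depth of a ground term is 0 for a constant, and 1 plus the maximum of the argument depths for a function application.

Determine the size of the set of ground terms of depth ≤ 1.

30

Let N_k = |{terms of depth ≤ k}|. Then N_0 = 5 and N_k = 5 + N_{k-1}^2 for k ≥ 1 (one summand per function symbol, arity giving the exponent).
N_0 = 5
N_1 = 5 + 5^2 = 30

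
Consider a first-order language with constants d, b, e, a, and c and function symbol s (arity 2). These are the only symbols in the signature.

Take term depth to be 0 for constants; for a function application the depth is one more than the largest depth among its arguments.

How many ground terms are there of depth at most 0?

Count level by level. With function symbols s/2, the terms of depth ≤ k are the 5 constants together with each function applied to depth-≤(k−1) tuples, so N_k = 5 + N_{k-1}^2.
N_0 = 5

5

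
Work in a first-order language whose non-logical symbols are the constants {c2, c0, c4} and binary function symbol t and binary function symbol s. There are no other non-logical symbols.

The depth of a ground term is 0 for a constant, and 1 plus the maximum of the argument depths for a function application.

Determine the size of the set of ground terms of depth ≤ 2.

Let N_k = |{terms of depth ≤ k}|. Then N_0 = 3 and N_k = 3 + N_{k-1}^2 + N_{k-1}^2 for k ≥ 1 (one summand per function symbol, arity giving the exponent).
N_0 = 3
N_1 = 3 + 3^2 + 3^2 = 21
N_2 = 3 + 21^2 + 21^2 = 885

885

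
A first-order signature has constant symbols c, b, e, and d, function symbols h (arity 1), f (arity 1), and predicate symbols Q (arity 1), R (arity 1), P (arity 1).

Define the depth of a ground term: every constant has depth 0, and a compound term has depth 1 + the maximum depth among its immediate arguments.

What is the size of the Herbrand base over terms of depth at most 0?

12

First count ground terms of depth ≤ 0.
Count level by level. With function symbols h/1, f/1, the terms of depth ≤ k are the 4 constants together with each function applied to depth-≤(k−1) tuples, so N_k = 4 + N_{k-1} + N_{k-1}.
N_0 = 4
Explicitly: c, b, e, d.
So |H| = 4.
Each predicate of arity r yields |H|^r ground atoms (one per choice of an r-tuple from H):
  Q: 4;  R: 4;  P: 4
Total ground atoms: 4 + 4 + 4 = 12.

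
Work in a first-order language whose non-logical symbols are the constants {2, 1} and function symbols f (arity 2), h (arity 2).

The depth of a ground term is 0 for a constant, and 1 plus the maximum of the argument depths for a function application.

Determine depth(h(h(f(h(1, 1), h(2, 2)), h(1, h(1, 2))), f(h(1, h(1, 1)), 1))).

depth(h(1, 1)) = 1 + max(0, 0) = 1
depth(h(2, 2)) = 1 + max(0, 0) = 1
depth(f(h(1, 1), h(2, 2))) = 1 + max(1, 1) = 2
depth(h(1, 2)) = 1 + max(0, 0) = 1
depth(h(1, h(1, 2))) = 1 + max(0, 1) = 2
depth(h(f(h(1, 1), h(2, 2)), h(1, h(1, 2)))) = 1 + max(2, 2) = 3
depth(h(1, h(1, 1))) = 1 + max(0, 1) = 2
depth(f(h(1, h(1, 1)), 1)) = 1 + max(2, 0) = 3
depth(h(h(f(h(1, 1), h(2, 2)), h(1, h(1, 2))), f(h(1, h(1, 1)), 1))) = 1 + max(3, 3) = 4

4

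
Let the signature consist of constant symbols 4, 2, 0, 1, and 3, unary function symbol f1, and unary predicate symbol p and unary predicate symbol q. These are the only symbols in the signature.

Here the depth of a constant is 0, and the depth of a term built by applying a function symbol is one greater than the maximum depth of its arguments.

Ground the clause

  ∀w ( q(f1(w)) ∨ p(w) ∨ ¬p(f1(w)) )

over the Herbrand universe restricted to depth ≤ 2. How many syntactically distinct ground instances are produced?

Ground terms of depth ≤ 2:
  Write N_k for the number of ground terms of depth ≤ k. A term of depth ≤ k is either a constant or a function symbol applied to arguments of depth ≤ k−1, so N_k = 5 + N_{k-1}.
  N_0 = 5
  N_1 = 5 + 5 = 10
  N_2 = 5 + 10 = 15
So there are 15 ground terms available for substitution.
The clause has 1 distinct variable (w), which appears in the body. In the free term algebra distinct substitutions yield syntactically distinct ground instances.
Number of ground instances = 15.

15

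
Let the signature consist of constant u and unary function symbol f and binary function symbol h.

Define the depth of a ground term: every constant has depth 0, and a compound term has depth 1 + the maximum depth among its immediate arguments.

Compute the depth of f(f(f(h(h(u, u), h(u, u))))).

5

depth(h(u, u)) = 1 + max(0, 0) = 1
depth(h(h(u, u), h(u, u))) = 1 + max(1, 1) = 2
depth(f(h(h(u, u), h(u, u)))) = 1 + depth(h(h(u, u), h(u, u))) = 1 + 2 = 3
depth(f(f(h(h(u, u), h(u, u))))) = 1 + depth(f(h(h(u, u), h(u, u)))) = 1 + 3 = 4
depth(f(f(f(h(h(u, u), h(u, u)))))) = 1 + depth(f(f(h(h(u, u), h(u, u))))) = 1 + 4 = 5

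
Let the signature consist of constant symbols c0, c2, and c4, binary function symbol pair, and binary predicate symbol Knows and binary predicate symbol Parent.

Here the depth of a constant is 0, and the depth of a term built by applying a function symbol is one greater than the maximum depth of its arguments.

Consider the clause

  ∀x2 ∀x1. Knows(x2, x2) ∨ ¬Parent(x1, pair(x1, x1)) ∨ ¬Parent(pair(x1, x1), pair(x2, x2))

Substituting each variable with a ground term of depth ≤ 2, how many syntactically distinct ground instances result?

21609

Ground terms of depth ≤ 2:
  If N_k denotes the number of depth-≤k ground terms, the 3 constants give N_0 = 3, and each function symbol of arity r contributes N_{k-1}^r new terms at level k: N_k = 3 + N_{k-1}^2.
  N_0 = 3
  N_1 = 3 + 3^2 = 12
  N_2 = 3 + 12^2 = 147
So there are 147 ground terms available for substitution.
There are 2 variables to instantiate (x2, x1), each occurring in at least one literal, so different choices give different ground instances.
Number of ground instances = 147^2 = 21609.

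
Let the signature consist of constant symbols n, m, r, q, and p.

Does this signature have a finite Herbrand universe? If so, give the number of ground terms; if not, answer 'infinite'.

There are no function symbols, so every ground term is one of the 5 constants.
The Herbrand universe is {n, m, r, q, p}, which is finite with 5 elements.

5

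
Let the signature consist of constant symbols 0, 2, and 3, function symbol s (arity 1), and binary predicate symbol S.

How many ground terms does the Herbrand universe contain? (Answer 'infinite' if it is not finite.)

The signature has at least one function symbol (s, arity 1) and at least one constant (0).
Iterating s gives infinitely many distinct ground terms: 0, s(0), s(s(0)), ...
So the Herbrand universe is infinite.

infinite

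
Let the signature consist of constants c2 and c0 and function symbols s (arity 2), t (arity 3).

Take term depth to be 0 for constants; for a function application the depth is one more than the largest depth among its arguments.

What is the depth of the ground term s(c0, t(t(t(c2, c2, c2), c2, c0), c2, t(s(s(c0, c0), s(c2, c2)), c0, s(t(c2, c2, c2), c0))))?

5

depth(t(c2, c2, c2)) = 1 + max(0, 0, 0) = 1
depth(t(t(c2, c2, c2), c2, c0)) = 1 + max(1, 0, 0) = 2
depth(s(c0, c0)) = 1 + max(0, 0) = 1
depth(s(c2, c2)) = 1 + max(0, 0) = 1
depth(s(s(c0, c0), s(c2, c2))) = 1 + max(1, 1) = 2
depth(s(t(c2, c2, c2), c0)) = 1 + max(1, 0) = 2
depth(t(s(s(c0, c0), s(c2, c2)), c0, s(t(c2, c2, c2), c0))) = 1 + max(2, 0, 2) = 3
depth(t(t(t(c2, c2, c2), c2, c0), c2, t(s(s(c0, c0), s(c2, c2)), c0, s(t(c2, c2, c2), c0)))) = 1 + max(2, 0, 3) = 4
depth(s(c0, t(t(t(c2, c2, c2), c2, c0), c2, t(s(s(c0, c0), s(c2, c2)), c0, s(t(c2, c2, c2), c0))))) = 1 + max(0, 4) = 5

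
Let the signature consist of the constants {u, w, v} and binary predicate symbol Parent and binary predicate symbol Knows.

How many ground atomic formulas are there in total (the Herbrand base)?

18

With no function symbols, the Herbrand universe is just the 3 constants.
Ground atoms per predicate: Parent: 3^2 = 9, Knows: 3^2 = 9.
Herbrand base size = 9 + 9 = 18.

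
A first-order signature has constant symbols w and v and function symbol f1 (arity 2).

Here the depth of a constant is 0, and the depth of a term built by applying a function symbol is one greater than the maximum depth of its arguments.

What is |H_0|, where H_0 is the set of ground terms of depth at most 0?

Count level by level. With function symbols f1/2, the terms of depth ≤ k are the 2 constants together with each function applied to depth-≤(k−1) tuples, so N_k = 2 + N_{k-1}^2.
N_0 = 2
Explicitly: w, v.

2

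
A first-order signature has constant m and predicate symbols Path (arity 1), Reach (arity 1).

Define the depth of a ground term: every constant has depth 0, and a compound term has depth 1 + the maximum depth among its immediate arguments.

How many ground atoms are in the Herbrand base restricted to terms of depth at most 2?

2

First count ground terms of depth ≤ 2.
With no function symbols every ground term is a constant, so there is exactly 1 ground term at every depth bound.
N_0 = 1
N_1 = 1
N_2 = 1
Explicitly: m.
So |H| = 1.
Ground atoms are formed by filling each argument slot of a predicate with a term from H, so an r-ary predicate gives |H|^r atoms:
  Path: 1;  Reach: 1
Total ground atoms: 1 + 1 = 2.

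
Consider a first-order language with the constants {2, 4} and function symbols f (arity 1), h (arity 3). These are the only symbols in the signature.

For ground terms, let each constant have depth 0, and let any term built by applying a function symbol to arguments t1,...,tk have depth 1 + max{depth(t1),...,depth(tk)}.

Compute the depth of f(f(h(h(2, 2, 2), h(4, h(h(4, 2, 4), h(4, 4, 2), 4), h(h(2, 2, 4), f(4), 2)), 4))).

6

depth(h(2, 2, 2)) = 1 + max(0, 0, 0) = 1
depth(h(4, 2, 4)) = 1 + max(0, 0, 0) = 1
depth(h(4, 4, 2)) = 1 + max(0, 0, 0) = 1
depth(h(h(4, 2, 4), h(4, 4, 2), 4)) = 1 + max(1, 1, 0) = 2
depth(h(2, 2, 4)) = 1 + max(0, 0, 0) = 1
depth(f(4)) = 1 + depth(4) = 1 + 0 = 1
depth(h(h(2, 2, 4), f(4), 2)) = 1 + max(1, 1, 0) = 2
depth(h(4, h(h(4, 2, 4), h(4, 4, 2), 4), h(h(2, 2, 4), f(4), 2))) = 1 + max(0, 2, 2) = 3
depth(h(h(2, 2, 2), h(4, h(h(4, 2, 4), h(4, 4, 2), 4), h(h(2, 2, 4), f(4), 2)), 4)) = 1 + max(1, 3, 0) = 4
depth(f(h(h(2, 2, 2), h(4, h(h(4, 2, 4), h(4, 4, 2), 4), h(h(2, 2, 4), f(4), 2)), 4))) = 1 + depth(h(h(2, 2, 2), h(4, h(h(4, 2, 4), h(4, 4, 2), 4), h(h(2, 2, 4), f(4), 2)), 4)) = 1 + 4 = 5
depth(f(f(h(h(2, 2, 2), h(4, h(h(4, 2, 4), h(4, 4, 2), 4), h(h(2, 2, 4), f(4), 2)), 4)))) = 1 + depth(f(h(h(2, 2, 2), h(4, h(h(4, 2, 4), h(4, 4, 2), 4), h(h(2, 2, 4), f(4), 2)), 4))) = 1 + 5 = 6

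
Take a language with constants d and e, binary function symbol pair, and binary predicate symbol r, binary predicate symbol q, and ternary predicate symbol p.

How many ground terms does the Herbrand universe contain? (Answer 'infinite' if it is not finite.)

The signature has at least one function symbol (pair, arity 2) and at least one constant (d).
Iterating pair gives infinitely many distinct ground terms: d, pair(d, d), pair(pair(d, d), pair(d, d)), ...
So the Herbrand universe is infinite.

infinite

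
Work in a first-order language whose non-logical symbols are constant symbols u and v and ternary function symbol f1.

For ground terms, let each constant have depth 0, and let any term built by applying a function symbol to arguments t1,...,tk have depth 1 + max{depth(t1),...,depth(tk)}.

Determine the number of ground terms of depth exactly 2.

992

Let N_k count ground terms of depth at most k. Each non-constant term of depth ≤ k is some function symbol applied to depth-≤(k−1) arguments, giving N_k = 2 + N_{k-1}^3.
N_0 = 2
N_1 = 2 + 2^3 = 10
N_2 = 2 + 10^3 = 1002
Terms of depth exactly 2: N_2 − N_1 = 1002 − 10 = 992.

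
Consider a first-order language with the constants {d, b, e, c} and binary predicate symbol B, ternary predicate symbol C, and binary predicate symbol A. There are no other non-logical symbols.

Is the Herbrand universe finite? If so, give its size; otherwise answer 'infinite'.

4

There are no function symbols, so every ground term is one of the 4 constants.
The Herbrand universe is {d, b, e, c}, which is finite with 4 elements.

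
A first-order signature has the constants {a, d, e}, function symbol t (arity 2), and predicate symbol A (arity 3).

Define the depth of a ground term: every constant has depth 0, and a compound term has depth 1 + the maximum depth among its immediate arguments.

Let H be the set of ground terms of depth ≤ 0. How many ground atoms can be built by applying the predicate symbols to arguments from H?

First count ground terms of depth ≤ 0.
Let N_k count ground terms of depth at most k. Each non-constant term of depth ≤ k is some function symbol applied to depth-≤(k−1) arguments, giving N_k = 3 + N_{k-1}^2.
N_0 = 3
Explicitly: a, d, e.
So |H| = 3.
A ground atom is a predicate applied to a tuple of terms from H, so the count is the sum over predicates of |H|^arity:
  A: 3^3 = 27
Total ground atoms: 27.

27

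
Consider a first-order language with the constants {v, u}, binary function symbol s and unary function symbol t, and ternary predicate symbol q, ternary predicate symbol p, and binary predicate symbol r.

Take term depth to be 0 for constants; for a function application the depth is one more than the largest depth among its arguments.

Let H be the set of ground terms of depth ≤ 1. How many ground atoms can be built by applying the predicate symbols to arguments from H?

First count ground terms of depth ≤ 1.
Count level by level. With function symbols s/2, t/1, the terms of depth ≤ k are the 2 constants together with each function applied to depth-≤(k−1) tuples, so N_k = 2 + N_{k-1}^2 + N_{k-1}.
N_0 = 2
N_1 = 2 + 2^2 + 2 = 8
Explicitly: v, u, s(v, v), s(v, u), s(u, v), s(u, u), t(v), t(u).
So |H| = 8.
Ground atoms are formed by filling each argument slot of a predicate with a term from H, so an r-ary predicate gives |H|^r atoms:
  q: 8^3 = 512;  p: 8^3 = 512;  r: 8^2 = 64
Total ground atoms: 512 + 512 + 64 = 1088.

1088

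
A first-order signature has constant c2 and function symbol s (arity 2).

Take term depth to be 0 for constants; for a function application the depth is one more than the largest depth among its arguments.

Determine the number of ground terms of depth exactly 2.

3

Let N_k count ground terms of depth at most k. Each non-constant term of depth ≤ k is some function symbol applied to depth-≤(k−1) arguments, giving N_k = 1 + N_{k-1}^2.
N_0 = 1
N_1 = 1 + 1^2 = 2
N_2 = 1 + 2^2 = 5
Terms of depth exactly 2: N_2 − N_1 = 5 − 2 = 3.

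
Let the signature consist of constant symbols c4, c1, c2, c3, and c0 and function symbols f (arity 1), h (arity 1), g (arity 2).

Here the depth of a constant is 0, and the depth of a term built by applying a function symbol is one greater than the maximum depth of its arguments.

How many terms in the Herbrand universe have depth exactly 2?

1645

Let N_k = |{terms of depth ≤ k}|. Then N_0 = 5 and N_k = 5 + N_{k-1} + N_{k-1} + N_{k-1}^2 for k ≥ 1 (one summand per function symbol, arity giving the exponent).
N_0 = 5
N_1 = 5 + 5 + 5 + 5^2 = 40
N_2 = 5 + 40 + 40 + 40^2 = 1685
Terms of depth exactly 2: N_2 − N_1 = 1685 − 40 = 1645.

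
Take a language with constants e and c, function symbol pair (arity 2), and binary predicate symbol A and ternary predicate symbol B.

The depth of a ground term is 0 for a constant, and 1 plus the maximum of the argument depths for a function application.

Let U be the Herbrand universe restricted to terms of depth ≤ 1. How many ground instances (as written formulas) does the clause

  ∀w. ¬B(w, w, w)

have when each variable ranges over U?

Ground terms of depth ≤ 1:
  Let N_k = |{terms of depth ≤ k}|. Then N_0 = 2 and N_k = 2 + N_{k-1}^2 for k ≥ 1 (one summand per function symbol, arity giving the exponent).
  N_0 = 2
  N_1 = 2 + 2^2 = 6
  Explicitly: e, c, pair(e, e), pair(e, c), pair(c, e), pair(c, c).
So there are 6 ground terms available for substitution.
The body mentions the single quantified variable w; since ground terms form a free algebra, no two substitutions collapse to the same formula.
Number of ground instances = 6.

6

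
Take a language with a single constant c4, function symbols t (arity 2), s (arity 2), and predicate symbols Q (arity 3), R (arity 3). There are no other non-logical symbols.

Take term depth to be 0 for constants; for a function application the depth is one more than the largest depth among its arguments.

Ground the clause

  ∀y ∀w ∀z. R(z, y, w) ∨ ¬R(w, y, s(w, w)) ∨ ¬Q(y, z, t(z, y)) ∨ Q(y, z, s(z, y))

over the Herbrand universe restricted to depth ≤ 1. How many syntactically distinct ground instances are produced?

Ground terms of depth ≤ 1:
  If N_k denotes the number of depth-≤k ground terms, the 1 constant gives N_0 = 1, and each function symbol of arity r contributes N_{k-1}^r new terms at level k: N_k = 1 + N_{k-1}^2 + N_{k-1}^2.
  N_0 = 1
  N_1 = 1 + 1^2 + 1^2 = 3
  Explicitly: c4, t(c4, c4), s(c4, c4).
So there are 3 ground terms available for substitution.
Each of y, w, z ranges independently over the available ground terms, and distinct assignments produce distinct instances.
Number of ground instances = 3^3 = 27.

27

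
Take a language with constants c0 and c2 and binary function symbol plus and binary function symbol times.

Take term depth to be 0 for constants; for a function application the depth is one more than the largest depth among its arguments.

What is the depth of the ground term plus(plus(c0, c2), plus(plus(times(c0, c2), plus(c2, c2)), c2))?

4

depth(plus(c0, c2)) = 1 + max(0, 0) = 1
depth(times(c0, c2)) = 1 + max(0, 0) = 1
depth(plus(c2, c2)) = 1 + max(0, 0) = 1
depth(plus(times(c0, c2), plus(c2, c2))) = 1 + max(1, 1) = 2
depth(plus(plus(times(c0, c2), plus(c2, c2)), c2)) = 1 + max(2, 0) = 3
depth(plus(plus(c0, c2), plus(plus(times(c0, c2), plus(c2, c2)), c2))) = 1 + max(1, 3) = 4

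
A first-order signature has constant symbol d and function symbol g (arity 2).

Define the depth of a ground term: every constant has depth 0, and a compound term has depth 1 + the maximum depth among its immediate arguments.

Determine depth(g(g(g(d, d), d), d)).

depth(g(d, d)) = 1 + max(0, 0) = 1
depth(g(g(d, d), d)) = 1 + max(1, 0) = 2
depth(g(g(g(d, d), d), d)) = 1 + max(2, 0) = 3

3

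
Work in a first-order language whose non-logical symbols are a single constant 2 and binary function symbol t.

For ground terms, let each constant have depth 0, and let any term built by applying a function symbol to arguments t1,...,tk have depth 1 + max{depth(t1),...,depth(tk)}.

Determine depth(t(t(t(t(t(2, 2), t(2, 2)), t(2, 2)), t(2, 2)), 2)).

5

depth(t(2, 2)) = 1 + max(0, 0) = 1
depth(t(t(2, 2), t(2, 2))) = 1 + max(1, 1) = 2
depth(t(t(t(2, 2), t(2, 2)), t(2, 2))) = 1 + max(2, 1) = 3
depth(t(t(t(t(2, 2), t(2, 2)), t(2, 2)), t(2, 2))) = 1 + max(3, 1) = 4
depth(t(t(t(t(t(2, 2), t(2, 2)), t(2, 2)), t(2, 2)), 2)) = 1 + max(4, 0) = 5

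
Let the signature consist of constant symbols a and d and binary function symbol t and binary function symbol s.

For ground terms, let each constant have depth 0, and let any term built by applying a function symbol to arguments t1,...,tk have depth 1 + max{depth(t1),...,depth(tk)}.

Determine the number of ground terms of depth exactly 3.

Write N_k for the number of ground terms of depth ≤ k. A term of depth ≤ k is either a constant or a function symbol applied to arguments of depth ≤ k−1, so N_k = 2 + N_{k-1}^2 + N_{k-1}^2.
N_0 = 2
N_1 = 2 + 2^2 + 2^2 = 10
N_2 = 2 + 10^2 + 10^2 = 202
N_3 = 2 + 202^2 + 202^2 = 81610
Terms of depth exactly 3: N_3 − N_2 = 81610 − 202 = 81408.

81408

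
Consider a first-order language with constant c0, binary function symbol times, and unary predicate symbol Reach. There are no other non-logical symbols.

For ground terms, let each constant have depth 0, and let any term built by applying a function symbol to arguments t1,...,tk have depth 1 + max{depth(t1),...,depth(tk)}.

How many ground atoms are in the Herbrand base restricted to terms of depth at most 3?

First count ground terms of depth ≤ 3.
Count level by level. With function symbols times/2, the terms of depth ≤ k are the 1 constant together with each function applied to depth-≤(k−1) tuples, so N_k = 1 + N_{k-1}^2.
N_0 = 1
N_1 = 1 + 1^2 = 2
N_2 = 1 + 2^2 = 5
N_3 = 1 + 5^2 = 26
So |H| = 26.
A ground atom is a predicate applied to a tuple of terms from H, so the count is the sum over predicates of |H|^arity:
  Reach: 26
Total ground atoms: 26.

26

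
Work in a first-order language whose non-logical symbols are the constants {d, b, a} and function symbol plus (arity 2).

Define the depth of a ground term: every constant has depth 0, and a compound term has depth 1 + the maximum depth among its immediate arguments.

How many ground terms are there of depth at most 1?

12

Let N_k count ground terms of depth at most k. Each non-constant term of depth ≤ k is some function symbol applied to depth-≤(k−1) arguments, giving N_k = 3 + N_{k-1}^2.
N_0 = 3
N_1 = 3 + 3^2 = 12
Explicitly: d, b, a, plus(d, d), plus(d, b), plus(d, a), plus(b, d), plus(b, b), plus(b, a), plus(a, d), plus(a, b), plus(a, a).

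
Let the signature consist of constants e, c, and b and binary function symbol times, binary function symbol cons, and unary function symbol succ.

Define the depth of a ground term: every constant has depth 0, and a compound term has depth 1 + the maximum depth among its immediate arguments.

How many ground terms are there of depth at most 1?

If N_k denotes the number of depth-≤k ground terms, the 3 constants give N_0 = 3, and each function symbol of arity r contributes N_{k-1}^r new terms at level k: N_k = 3 + N_{k-1}^2 + N_{k-1}^2 + N_{k-1}.
N_0 = 3
N_1 = 3 + 3^2 + 3^2 + 3 = 24

24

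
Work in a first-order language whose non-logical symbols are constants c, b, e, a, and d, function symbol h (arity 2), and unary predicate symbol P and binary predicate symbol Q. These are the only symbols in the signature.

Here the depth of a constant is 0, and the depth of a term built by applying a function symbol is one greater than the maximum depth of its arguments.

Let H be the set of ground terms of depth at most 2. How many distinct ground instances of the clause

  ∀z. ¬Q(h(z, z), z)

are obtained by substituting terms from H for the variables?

905

Ground terms of depth ≤ 2:
  If N_k denotes the number of depth-≤k ground terms, the 5 constants give N_0 = 5, and each function symbol of arity r contributes N_{k-1}^r new terms at level k: N_k = 5 + N_{k-1}^2.
  N_0 = 5
  N_1 = 5 + 5^2 = 30
  N_2 = 5 + 30^2 = 905
So there are 905 ground terms available for substitution.
There is 1 variable to instantiate (z),  occurring in at least one literal, so different choices give different ground instances.
Number of ground instances = 905.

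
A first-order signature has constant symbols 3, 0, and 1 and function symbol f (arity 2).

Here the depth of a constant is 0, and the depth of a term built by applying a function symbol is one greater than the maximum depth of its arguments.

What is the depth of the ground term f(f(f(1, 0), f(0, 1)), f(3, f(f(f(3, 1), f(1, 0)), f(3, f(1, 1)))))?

5

depth(f(1, 0)) = 1 + max(0, 0) = 1
depth(f(0, 1)) = 1 + max(0, 0) = 1
depth(f(f(1, 0), f(0, 1))) = 1 + max(1, 1) = 2
depth(f(3, 1)) = 1 + max(0, 0) = 1
depth(f(f(3, 1), f(1, 0))) = 1 + max(1, 1) = 2
depth(f(1, 1)) = 1 + max(0, 0) = 1
depth(f(3, f(1, 1))) = 1 + max(0, 1) = 2
depth(f(f(f(3, 1), f(1, 0)), f(3, f(1, 1)))) = 1 + max(2, 2) = 3
depth(f(3, f(f(f(3, 1), f(1, 0)), f(3, f(1, 1))))) = 1 + max(0, 3) = 4
depth(f(f(f(1, 0), f(0, 1)), f(3, f(f(f(3, 1), f(1, 0)), f(3, f(1, 1)))))) = 1 + max(2, 4) = 5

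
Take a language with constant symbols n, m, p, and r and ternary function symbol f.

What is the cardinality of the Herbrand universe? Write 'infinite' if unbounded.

The signature has at least one function symbol (f, arity 3) and at least one constant (n).
Iterating f gives infinitely many distinct ground terms: n, f(n, n, n), f(f(n, n, n), f(n, n, n), f(n, n, n)), ...
So the Herbrand universe is infinite.

infinite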